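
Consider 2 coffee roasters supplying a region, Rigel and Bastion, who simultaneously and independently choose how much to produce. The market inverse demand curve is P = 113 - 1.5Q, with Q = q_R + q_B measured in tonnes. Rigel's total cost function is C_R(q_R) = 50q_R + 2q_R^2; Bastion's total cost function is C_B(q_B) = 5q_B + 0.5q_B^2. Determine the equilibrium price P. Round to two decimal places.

Rigel's profit: π_R = (113 - 1.5Q)q_R - (50q_R + 2q_R²). Setting ∂π_R/∂q_R = 0: 63 - 7q_R - (3/2)(q_B) = 0.
Bastion's first-order condition: 108 - 4q_B - (3/2)(q_R) = 0.
So q_R = (63 - (3/2)q_B)/7 and q_B = (108 - (3/2)q_R)/4.
Substituting one into the other gives q_R = 360/103 and q_B = 25.6893.
Total output Q = 29.1845, so price P = 113 - (3/2)·29.1845 = 69.2233.

69.22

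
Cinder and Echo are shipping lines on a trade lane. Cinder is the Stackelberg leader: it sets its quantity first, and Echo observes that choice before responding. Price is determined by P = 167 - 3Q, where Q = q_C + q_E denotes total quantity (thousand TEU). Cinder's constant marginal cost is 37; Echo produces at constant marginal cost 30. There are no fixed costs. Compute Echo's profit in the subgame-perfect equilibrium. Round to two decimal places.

Solve by backward induction. Given q_C, the follower Echo maximises π_E = (167 - 3q_C - 3q_E)q_E - 30q_E.
Setting the follower's marginal profit to zero, 137 - 3q_C - 6q_E = 0, i.e. q_E = (137 - 3q_C)/6.
The leader anticipates this reaction. Substituting into P = 167 - 3Q gives P = 197/2 - (3/2)q_C, so π_C = (197/2 - (3/2)q_C)q_C - 37q_C.
Leader FOC: 123/2 - 3q_C = 0, so q_C = 41/2.
Then q_E = (137 - 3·(41/2))/6 = 151/12.
Price P = 167 - 3·(397/12) = 271/4.
Echo's profit: (271/4 - 30)·(151/12) = 475.0208.

475.02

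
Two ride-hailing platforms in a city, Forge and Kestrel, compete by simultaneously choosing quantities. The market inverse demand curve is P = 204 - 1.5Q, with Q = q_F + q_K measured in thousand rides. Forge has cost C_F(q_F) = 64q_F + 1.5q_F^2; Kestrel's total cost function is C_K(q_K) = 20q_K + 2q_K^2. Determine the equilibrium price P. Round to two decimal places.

Forge's profit: π_F = (204 - 1.5Q)q_F - (64q_F + (3/2)q_F²). Setting ∂π_F/∂q_F = 0: 140 - 6q_F - (3/2)(q_K) = 0.
Kestrel's profit: π_K = (204 - 1.5Q)q_K - (20q_K + 2q_K²). Setting ∂π_K/∂q_K = 0: 184 - 7q_K - (3/2)(q_F) = 0.
Best responses: q_F = (140 - (3/2)q_K)/6, q_K = (184 - (3/2)q_F)/7.
Substituting one into the other gives q_F = 17.7107 and q_K = 1192/53.
Total output Q = 40.2013, so price P = 204 - (3/2)·40.2013 = 143.6981.

143.70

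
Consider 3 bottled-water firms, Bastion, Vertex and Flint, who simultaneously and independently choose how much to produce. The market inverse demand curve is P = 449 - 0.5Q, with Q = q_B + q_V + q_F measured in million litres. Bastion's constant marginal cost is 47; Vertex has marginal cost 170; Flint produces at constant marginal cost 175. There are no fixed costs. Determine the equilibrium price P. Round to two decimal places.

210.25

Bastion's profit: π_B = (449 - 0.5Q)q_B - (47q_B). Setting ∂π_B/∂q_B = 0: 402 - q_B - (1/2)(q_V + q_F) = 0.
Vertex's profit: π_V = (449 - 0.5Q)q_V - (170q_V). Setting ∂π_V/∂q_V = 0: 279 - q_V - (1/2)(q_B + q_F) = 0.
Flint's first-order condition: 274 - q_F - (1/2)(q_B + q_V) = 0.
Summing all 3 equations gives 955 − 2Q = 0, hence Q = 955/2.
Back-substituting: q_B = (402 − 955/4)/(1/2) = 653/2, q_V = (279 − 955/4)/(1/2) = 161/2, q_F = (274 − 955/4)/(1/2) = 141/2.
Total output Q = 955/2, so price P = 449 - (1/2)·(955/2) = 841/4.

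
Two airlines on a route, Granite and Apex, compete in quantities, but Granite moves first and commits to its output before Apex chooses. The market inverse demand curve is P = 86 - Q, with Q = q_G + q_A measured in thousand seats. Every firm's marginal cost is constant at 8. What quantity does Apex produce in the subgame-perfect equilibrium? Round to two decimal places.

The follower Apex best-responds to any q_G: π_A = (86 - Q)q_A - 8q_A.
Setting the follower's marginal profit to zero, 78 - q_G - 2q_A = 0, i.e. q_A = (78 - q_G)/2.
The leader anticipates this reaction. Substituting into P = 86 - Q gives P = 47 - (1/2)q_G, so π_G = (47 - (1/2)q_G)q_G - 8q_G.
Maximising: ∂π_G/∂q_G = 39 - q_G = 0, giving q_G = 39.
Then q_A = (78 - 39)/2 = 39/2.

19.50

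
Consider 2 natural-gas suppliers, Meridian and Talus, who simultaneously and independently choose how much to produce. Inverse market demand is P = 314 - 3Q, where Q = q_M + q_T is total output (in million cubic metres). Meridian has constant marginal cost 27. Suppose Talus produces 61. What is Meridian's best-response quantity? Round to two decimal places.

17.33

With the rival's output fixed at 61, Meridian's profit is π_M = (314 - 3·61 - 3q_M)q_M - (27q_M) = (131 - 3q_M)q_M - (27q_M).
∂π_M/∂q_M = 104 - 6q_M = 0, so q_M = 52/3.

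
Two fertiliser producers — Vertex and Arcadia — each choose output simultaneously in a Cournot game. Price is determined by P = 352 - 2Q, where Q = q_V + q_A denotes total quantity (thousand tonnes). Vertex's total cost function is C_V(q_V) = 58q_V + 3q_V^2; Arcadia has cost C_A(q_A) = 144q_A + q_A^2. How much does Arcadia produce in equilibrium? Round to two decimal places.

26.64

Vertex's profit: π_V = (352 - 2Q)q_V - (58q_V + 3q_V²). Setting ∂π_V/∂q_V = 0: 294 - 10q_V - 2(q_A) = 0.
Arcadia's first-order condition: 208 - 6q_A - 2(q_V) = 0.
Best responses: q_V = (294 - 2q_A)/10, q_A = (208 - 2q_V)/6.
Substituting one into the other gives q_V = 337/14 and q_A = 373/14.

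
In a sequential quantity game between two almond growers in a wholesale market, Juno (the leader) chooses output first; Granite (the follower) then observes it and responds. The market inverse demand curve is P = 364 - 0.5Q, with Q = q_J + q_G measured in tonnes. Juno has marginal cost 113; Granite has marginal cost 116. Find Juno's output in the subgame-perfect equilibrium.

Solve by backward induction. Given q_J, the follower Granite maximises π_G = (364 - (1/2)q_J - (1/2)q_G)q_G - 116q_G.
Follower FOC: 248 - (1/2)q_J - q_G = 0, so q_G(q_J) = (248 - (1/2)q_J).
Juno substitutes q_G(q_J) into its own profit: π_J = q_J(364 - (1/2)q_J - (248 - (1/2)q_J)/2) - 113q_J = (240 - (1/4)q_J)q_J - 113q_J.
Leader FOC: 127 - (1/2)q_J = 0, so q_J = 254.
Then q_G = (248 - (1/2)·254) = 121.

254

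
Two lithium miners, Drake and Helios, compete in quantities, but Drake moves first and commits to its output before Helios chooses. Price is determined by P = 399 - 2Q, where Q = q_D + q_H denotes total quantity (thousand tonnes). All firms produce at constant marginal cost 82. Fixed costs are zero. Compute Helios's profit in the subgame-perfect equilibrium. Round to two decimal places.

3140.28

Solve by backward induction. Given q_D, the follower Helios maximises π_H = (399 - 2q_D - 2q_H)q_H - 82q_H.
Follower FOC: 317 - 2q_D - 4q_H = 0, so q_H(q_D) = (317 - 2q_D)/4.
The leader anticipates this reaction. Substituting into P = 399 - 2Q gives P = 481/2 - q_D, so π_D = (481/2 - q_D)q_D - 82q_D.
Maximising: ∂π_D/∂q_D = 317/2 - 2q_D = 0, giving q_D = 317/4.
Then q_H = (317 - 2·(317/4))/4 = 317/8.
Price P = 399 - 2·(951/8) = 645/4.
Helios's profit: (645/4 - 82)·(317/8) = 3140.2813.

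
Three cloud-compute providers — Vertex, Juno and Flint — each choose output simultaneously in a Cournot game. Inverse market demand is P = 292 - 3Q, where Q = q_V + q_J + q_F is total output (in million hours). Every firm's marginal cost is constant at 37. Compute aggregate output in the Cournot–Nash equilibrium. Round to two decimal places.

63.75

Each firm earns π_i = (292 - 3Q)q_i - 37q_i.
First-order condition (treating rivals' output as given): 255 - 6q_i - 3·Σ_{j≠i} q_j = 0.
By symmetry each firm produces the same amount; substituting Σ_{j≠i} q_j = 2q_i yields q_i = 255/12 = 85/4.
Total output Q = 85/4 + 85/4 + 85/4 = 255/4.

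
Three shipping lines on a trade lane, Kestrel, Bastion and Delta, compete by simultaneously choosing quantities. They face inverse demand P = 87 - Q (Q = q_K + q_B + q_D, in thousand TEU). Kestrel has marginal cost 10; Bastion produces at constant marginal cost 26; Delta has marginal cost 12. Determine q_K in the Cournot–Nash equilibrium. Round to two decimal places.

Kestrel's profit: π_K = (87 - Q)q_K - (10q_K). Setting ∂π_K/∂q_K = 0: 77 - 2q_K - (q_B + q_D) = 0.
Bastion's first-order condition: 61 - 2q_B - (q_K + q_D) = 0.
Delta's profit: π_D = (87 - Q)q_D - (12q_D). Setting ∂π_D/∂q_D = 0: 75 - 2q_D - (q_K + q_B) = 0.
Adding the 3 conditions: 213 − 2Q − 2Q = 0, i.e. Q = 213/4.
Back-substituting: q_K = (77 − 213/4) = 95/4, q_B = (61 − 213/4) = 31/4, q_D = (75 − 213/4) = 87/4.

23.75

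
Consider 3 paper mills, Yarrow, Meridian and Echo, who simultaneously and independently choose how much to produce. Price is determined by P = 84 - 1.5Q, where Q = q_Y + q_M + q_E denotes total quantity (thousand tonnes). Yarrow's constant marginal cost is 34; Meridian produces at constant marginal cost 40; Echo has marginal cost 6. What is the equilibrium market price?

41

Yarrow's profit: π_Y = (84 - 1.5Q)q_Y - (34q_Y). Setting ∂π_Y/∂q_Y = 0: 50 - 3q_Y - (3/2)(q_M + q_E) = 0.
Meridian's first-order condition: 44 - 3q_M - (3/2)(q_Y + q_E) = 0.
Echo's first-order condition: 78 - 3q_E - (3/2)(q_Y + q_M) = 0.
Summing all 3 equations gives 172 − 6Q = 0, hence Q = 86/3.
Back-substituting: q_Y = (50 − 43)/(3/2) = 14/3, q_M = (44 − 43)/(3/2) = 2/3, q_E = (78 − 43)/(3/2) = 70/3.
Total output Q = 86/3, so price P = 84 - (3/2)·(86/3) = 41.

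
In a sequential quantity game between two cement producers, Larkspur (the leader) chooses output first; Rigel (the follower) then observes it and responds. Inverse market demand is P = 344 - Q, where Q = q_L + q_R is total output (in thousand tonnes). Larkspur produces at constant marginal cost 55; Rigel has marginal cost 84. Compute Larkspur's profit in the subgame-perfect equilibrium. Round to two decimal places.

12640.50

The follower Rigel best-responds to any q_L: π_R = (344 - Q)q_R - 84q_R.
∂π_R/∂q_R = 260 - q_L - 2q_R = 0 gives the reaction function q_R = (260 - q_L)/2.
Larkspur substitutes q_R(q_L) into its own profit: π_L = q_L(344 - q_L - (260 - q_L)/2) - 55q_L = (214 - (1/2)q_L)q_L - 55q_L.
Leader FOC: 159 - q_L = 0, so q_L = 159.
Then q_R = (260 - 159)/2 = 101/2.
Price P = 344 - 419/2 = 269/2.
Larkspur's profit: (269/2 - 55)·159 = 12640.5000.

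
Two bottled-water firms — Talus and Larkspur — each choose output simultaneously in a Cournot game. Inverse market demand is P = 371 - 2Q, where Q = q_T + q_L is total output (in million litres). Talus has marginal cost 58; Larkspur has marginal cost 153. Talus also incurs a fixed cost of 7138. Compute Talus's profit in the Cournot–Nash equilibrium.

2110

Talus's profit: π_T = (371 - 2Q)q_T - (58q_T). Setting ∂π_T/∂q_T = 0: 313 - 4q_T - 2(q_L) = 0.
Larkspur's first-order condition: 218 - 4q_L - 2(q_T) = 0.
So q_T = (313 - 2q_L)/4 and q_L = (218 - 2q_T)/4.
Substituting one into the other gives q_T = 68 and q_L = 41/2.
Price P = 371 - 2·(177/2) = 194.
Talus's profit: (194 - 58)·68 - 7138 = 2110.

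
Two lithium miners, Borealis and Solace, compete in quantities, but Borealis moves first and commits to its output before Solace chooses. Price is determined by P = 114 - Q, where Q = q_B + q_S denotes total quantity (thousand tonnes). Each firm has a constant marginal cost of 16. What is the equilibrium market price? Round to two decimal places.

The follower Solace best-responds to any q_B: π_S = (114 - Q)q_S - 16q_S.
Setting the follower's marginal profit to zero, 98 - q_B - 2q_S = 0, i.e. q_S = (98 - q_B)/2.
Borealis substitutes q_S(q_B) into its own profit: π_B = q_B(114 - q_B - (98 - q_B)/2) - 16q_B = (65 - (1/2)q_B)q_B - 16q_B.
The leader's first-order condition 49 - q_B = 0 yields q_B = 49.
Then q_S = (98 - 49)/2 = 49/2.
Total output Q = 147/2, so price P = 114 - 147/2 = 81/2.

40.50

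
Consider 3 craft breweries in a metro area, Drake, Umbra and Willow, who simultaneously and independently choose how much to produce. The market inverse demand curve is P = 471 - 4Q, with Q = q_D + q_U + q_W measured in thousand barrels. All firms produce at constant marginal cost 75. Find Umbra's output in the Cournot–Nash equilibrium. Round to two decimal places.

Each firm earns π_i = (471 - 4Q)q_i - 75q_i.
First-order condition (treating rivals' output as given): 396 - 8q_i - 4·Σ_{j≠i} q_j = 0.
By symmetry each firm produces the same amount; substituting Σ_{j≠i} q_j = 2q_i yields q_i = 396/16 = 99/4.

24.75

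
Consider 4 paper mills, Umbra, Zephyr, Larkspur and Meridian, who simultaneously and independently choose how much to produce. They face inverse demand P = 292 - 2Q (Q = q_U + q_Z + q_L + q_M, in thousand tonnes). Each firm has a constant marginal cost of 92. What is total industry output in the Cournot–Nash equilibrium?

A representative firm's profit is π_i = q_i(292 - 2Q) - 92q_i.
First-order condition (treating rivals' output as given): 200 - 4q_i - 2·Σ_{j≠i} q_j = 0.
With identical firms every q_j equals q_i, so Σ_{j≠i} q_j = 3q_i and 200 = 10q_i, giving q_i = 20.
Total output Q = 20 + 20 + 20 + 20 = 80.

80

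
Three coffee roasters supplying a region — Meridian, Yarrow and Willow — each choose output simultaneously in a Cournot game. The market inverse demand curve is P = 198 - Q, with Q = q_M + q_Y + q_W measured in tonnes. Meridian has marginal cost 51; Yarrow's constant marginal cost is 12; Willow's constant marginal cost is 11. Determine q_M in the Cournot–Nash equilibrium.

Meridian's profit: π_M = (198 - Q)q_M - (51q_M). Setting ∂π_M/∂q_M = 0: 147 - 2q_M - (q_Y + q_W) = 0.
Yarrow's first-order condition: 186 - 2q_Y - (q_M + q_W) = 0.
Willow's first-order condition: 187 - 2q_W - (q_M + q_Y) = 0.
Adding the 3 first-order conditions: 520 − 4Q = 0, so Q = 130.
Back-substituting: q_M = (147 − 130) = 17, q_Y = (186 − 130) = 56, q_W = (187 − 130) = 57.

17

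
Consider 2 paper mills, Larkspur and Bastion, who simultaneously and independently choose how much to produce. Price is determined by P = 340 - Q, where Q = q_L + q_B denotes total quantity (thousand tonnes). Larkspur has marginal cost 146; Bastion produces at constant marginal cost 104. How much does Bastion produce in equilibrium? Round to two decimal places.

Larkspur's profit: π_L = (340 - Q)q_L - (146q_L). Setting ∂π_L/∂q_L = 0: 194 - 2q_L - (q_B) = 0.
Bastion's first-order condition: 236 - 2q_B - (q_L) = 0.
So q_L = (194 - q_B)/2 and q_B = (236 - q_L)/2.
Solving the pair: q_L = 152/3, q_B = 278/3.

92.67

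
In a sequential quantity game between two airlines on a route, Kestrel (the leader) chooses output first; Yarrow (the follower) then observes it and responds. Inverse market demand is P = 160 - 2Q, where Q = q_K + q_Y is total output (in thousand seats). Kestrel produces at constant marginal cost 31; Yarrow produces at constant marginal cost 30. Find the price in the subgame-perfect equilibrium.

63

The follower Yarrow best-responds to any q_K: π_Y = (160 - 2Q)q_Y - 30q_Y.
Setting the follower's marginal profit to zero, 130 - 2q_K - 4q_Y = 0, i.e. q_Y = (130 - 2q_K)/4.
Kestrel substitutes q_Y(q_K) into its own profit: π_K = q_K(160 - 2q_K - (130 - 2q_K)/2) - 31q_K = (95 - q_K)q_K - 31q_K.
The leader's first-order condition 64 - 2q_K = 0 yields q_K = 32.
Then q_Y = (130 - 2·32)/4 = 33/2.
Total output Q = 97/2, so price P = 160 - 2·(97/2) = 63.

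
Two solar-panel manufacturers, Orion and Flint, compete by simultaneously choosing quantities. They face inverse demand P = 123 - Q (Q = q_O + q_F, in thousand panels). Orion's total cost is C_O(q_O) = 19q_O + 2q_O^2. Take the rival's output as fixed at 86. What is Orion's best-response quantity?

With the rival's output fixed at 86, Orion's profit is π_O = (123 - 86 - q_O)q_O - (19q_O + 2q_O²) = (37 - q_O)q_O - (19q_O + 2q_O²).
∂π_O/∂q_O = 18 - 6q_O = 0, so q_O = 3.

3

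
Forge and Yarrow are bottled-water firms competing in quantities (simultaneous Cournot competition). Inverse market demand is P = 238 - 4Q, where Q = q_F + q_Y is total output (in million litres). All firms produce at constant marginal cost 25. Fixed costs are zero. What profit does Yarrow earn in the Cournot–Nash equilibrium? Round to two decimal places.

A representative firm's profit is π_i = q_i(238 - 4Q) - 25q_i.
First-order condition (treating rivals' output as given): 213 - 8q_i - 4q_j = 0.
By symmetry each firm produces the same amount; substituting q_j = q_i yields q_i = 213/12 = 71/4.
Price P = 238 - 4·(71/2) = 96.
Yarrow's profit: (96 - 25)·(71/4) = 1260.2500.

1260.25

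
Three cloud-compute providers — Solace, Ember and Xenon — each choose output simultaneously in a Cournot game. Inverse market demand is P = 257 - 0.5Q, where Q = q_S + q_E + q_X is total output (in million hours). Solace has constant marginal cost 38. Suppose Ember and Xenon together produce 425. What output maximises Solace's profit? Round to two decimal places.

With rivals' combined output fixed at 425, Solace's profit is π_S = (257 - (1/2)·425 - (1/2)q_S)q_S - (38q_S) = (89/2 - (1/2)q_S)q_S - (38q_S).
∂π_S/∂q_S = 13/2 - q_S = 0, so q_S = 13/2.

6.50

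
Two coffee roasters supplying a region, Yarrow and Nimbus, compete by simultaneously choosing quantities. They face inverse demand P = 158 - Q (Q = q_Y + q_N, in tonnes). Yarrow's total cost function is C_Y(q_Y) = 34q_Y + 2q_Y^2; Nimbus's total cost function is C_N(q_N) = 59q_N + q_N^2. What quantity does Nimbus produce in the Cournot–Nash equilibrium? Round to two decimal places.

Yarrow's profit: π_Y = (158 - Q)q_Y - (34q_Y + 2q_Y²). Setting ∂π_Y/∂q_Y = 0: 124 - 6q_Y - (q_N) = 0.
Nimbus's first-order condition: 99 - 4q_N - (q_Y) = 0.
So q_Y = (124 - q_N)/6 and q_N = (99 - q_Y)/4.
Solving the pair: q_Y = 397/23, q_N = 470/23.

20.43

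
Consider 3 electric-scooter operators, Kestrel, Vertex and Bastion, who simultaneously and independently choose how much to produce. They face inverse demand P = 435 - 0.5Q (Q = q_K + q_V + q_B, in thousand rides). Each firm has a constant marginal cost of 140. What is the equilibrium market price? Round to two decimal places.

A representative firm's profit is π_i = q_i(435 - 0.5Q) - 140q_i.
First-order condition (treating rivals' output as given): 295 - q_i - (1/2)·Σ_{j≠i} q_j = 0.
By symmetry each firm produces the same amount; substituting Σ_{j≠i} q_j = 2q_i yields q_i = 295/2.
Total output Q = 885/2, so price P = 435 - (1/2)·(885/2) = 855/4.

213.75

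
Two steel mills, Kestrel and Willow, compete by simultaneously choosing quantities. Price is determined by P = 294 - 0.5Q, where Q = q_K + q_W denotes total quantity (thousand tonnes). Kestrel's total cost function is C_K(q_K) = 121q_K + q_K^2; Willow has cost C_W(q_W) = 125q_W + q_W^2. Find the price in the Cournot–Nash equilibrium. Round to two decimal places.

245.14

Kestrel's profit: π_K = (294 - 0.5Q)q_K - (121q_K + q_K²). Setting ∂π_K/∂q_K = 0: 173 - 3q_K - (1/2)(q_W) = 0.
Willow's first-order condition: 169 - 3q_W - (1/2)(q_K) = 0.
Rearranging gives the reaction functions q_K = (173 - (1/2)q_W)/3 and q_W = (169 - (1/2)q_K)/3.
Substituting one into the other gives q_K = 1738/35 and q_W = 1682/35.
Total output Q = 684/7, so price P = 294 - (1/2)·(684/7) = 1716/7.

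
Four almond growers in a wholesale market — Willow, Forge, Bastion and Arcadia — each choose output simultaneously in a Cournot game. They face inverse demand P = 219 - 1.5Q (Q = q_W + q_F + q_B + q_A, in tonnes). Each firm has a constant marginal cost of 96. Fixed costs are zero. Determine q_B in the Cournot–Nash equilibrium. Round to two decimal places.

A representative firm's profit is π_i = q_i(219 - 1.5Q) - 96q_i.
First-order condition (treating rivals' output as given): 123 - 3q_i - (3/2)·Σ_{j≠i} q_j = 0.
With identical firms every q_j equals q_i, so Σ_{j≠i} q_j = 3q_i and 123 = (15/2)q_i, giving q_i = 82/5.

16.40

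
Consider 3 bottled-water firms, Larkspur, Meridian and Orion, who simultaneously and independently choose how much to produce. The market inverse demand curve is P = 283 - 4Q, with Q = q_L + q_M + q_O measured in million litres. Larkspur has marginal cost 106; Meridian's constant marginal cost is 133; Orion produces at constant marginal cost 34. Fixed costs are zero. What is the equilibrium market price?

139

Larkspur's profit: π_L = (283 - 4Q)q_L - (106q_L). Setting ∂π_L/∂q_L = 0: 177 - 8q_L - 4(q_M + q_O) = 0.
Meridian's profit: π_M = (283 - 4Q)q_M - (133q_M). Setting ∂π_M/∂q_M = 0: 150 - 8q_M - 4(q_L + q_O) = 0.
Orion's first-order condition: 249 - 8q_O - 4(q_L + q_M) = 0.
Adding the 3 conditions: 576 − 8Q − 8Q = 0, i.e. Q = 36.
Back-substituting: q_L = (177 − 144)/4 = 33/4, q_M = (150 − 144)/4 = 3/2, q_O = (249 − 144)/4 = 105/4.
Total output Q = 36, so price P = 283 - 4·36 = 139.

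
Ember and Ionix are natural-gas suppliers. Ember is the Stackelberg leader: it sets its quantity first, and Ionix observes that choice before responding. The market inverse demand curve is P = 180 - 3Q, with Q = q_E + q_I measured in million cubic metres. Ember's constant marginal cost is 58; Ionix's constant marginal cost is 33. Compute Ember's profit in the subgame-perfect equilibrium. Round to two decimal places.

The follower Ionix best-responds to any q_E: π_I = (180 - 3Q)q_I - 33q_I.
∂π_I/∂q_I = 147 - 3q_E - 6q_I = 0 gives the reaction function q_I = (147 - 3q_E)/6.
Ember substitutes q_I(q_E) into its own profit: π_E = q_E(180 - 3q_E - (147 - 3q_E)/2) - 58q_E = (213/2 - (3/2)q_E)q_E - 58q_E.
The leader's first-order condition 97/2 - 3q_E = 0 yields q_E = 97/6.
Then q_I = (147 - 3·(97/6))/6 = 197/12.
Price P = 180 - 3·(391/12) = 329/4.
Ember's profit: (329/4 - 58)·(97/6) = 392.0417.

392.04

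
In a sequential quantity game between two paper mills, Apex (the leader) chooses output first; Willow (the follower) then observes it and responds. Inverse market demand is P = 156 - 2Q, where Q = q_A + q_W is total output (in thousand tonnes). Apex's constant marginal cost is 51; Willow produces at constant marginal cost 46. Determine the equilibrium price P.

Solve by backward induction. Given q_A, the follower Willow maximises π_W = (156 - 2q_A - 2q_W)q_W - 46q_W.
Follower FOC: 110 - 2q_A - 4q_W = 0, so q_W(q_A) = (110 - 2q_A)/4.
Apex substitutes q_W(q_A) into its own profit: π_A = q_A(156 - 2q_A - (110 - 2q_A)/2) - 51q_A = (101 - q_A)q_A - 51q_A.
Maximising: ∂π_A/∂q_A = 50 - 2q_A = 0, giving q_A = 25.
Then q_W = (110 - 2·25)/4 = 15.
Total output Q = 40, so price P = 156 - 2·40 = 76.

76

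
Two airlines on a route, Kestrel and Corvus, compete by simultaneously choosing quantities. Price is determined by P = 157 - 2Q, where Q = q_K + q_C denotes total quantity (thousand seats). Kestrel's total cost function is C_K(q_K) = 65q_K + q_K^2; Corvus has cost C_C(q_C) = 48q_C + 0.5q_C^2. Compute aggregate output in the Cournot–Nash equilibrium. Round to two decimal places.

Kestrel's profit: π_K = (157 - 2Q)q_K - (65q_K + q_K²). Setting ∂π_K/∂q_K = 0: 92 - 6q_K - 2(q_C) = 0.
Corvus's profit: π_C = (157 - 2Q)q_C - (48q_C + (1/2)q_C²). Setting ∂π_C/∂q_C = 0: 109 - 5q_C - 2(q_K) = 0.
So q_K = (92 - 2q_C)/6 and q_C = (109 - 2q_K)/5.
Solving the pair: q_K = 121/13, q_C = 235/13.
Total output Q = 121/13 + 235/13 = 356/13.

27.38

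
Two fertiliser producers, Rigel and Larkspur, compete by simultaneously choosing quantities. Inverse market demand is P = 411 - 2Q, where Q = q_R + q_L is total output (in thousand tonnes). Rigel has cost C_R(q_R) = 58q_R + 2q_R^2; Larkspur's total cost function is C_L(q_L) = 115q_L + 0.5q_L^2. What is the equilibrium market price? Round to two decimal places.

253.50

Rigel's profit: π_R = (411 - 2Q)q_R - (58q_R + 2q_R²). Setting ∂π_R/∂q_R = 0: 353 - 8q_R - 2(q_L) = 0.
Larkspur's profit: π_L = (411 - 2Q)q_L - (115q_L + (1/2)q_L²). Setting ∂π_L/∂q_L = 0: 296 - 5q_L - 2(q_R) = 0.
So q_R = (353 - 2q_L)/8 and q_L = (296 - 2q_R)/5.
Solving the pair: q_R = 391/12, q_L = 277/6.
Total output Q = 315/4, so price P = 411 - 2·(315/4) = 507/2.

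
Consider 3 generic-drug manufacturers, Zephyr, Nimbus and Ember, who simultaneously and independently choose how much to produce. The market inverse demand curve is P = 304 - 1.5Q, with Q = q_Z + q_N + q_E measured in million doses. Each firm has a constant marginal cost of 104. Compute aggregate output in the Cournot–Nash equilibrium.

A representative firm's profit is π_i = q_i(304 - 1.5Q) - 104q_i.
First-order condition (treating rivals' output as given): 200 - 3q_i - (3/2)·Σ_{j≠i} q_j = 0.
With identical firms every q_j equals q_i, so Σ_{j≠i} q_j = 2q_i and 200 = 6q_i, giving q_i = 100/3.
Total output Q = 100/3 + 100/3 + 100/3 = 100.

100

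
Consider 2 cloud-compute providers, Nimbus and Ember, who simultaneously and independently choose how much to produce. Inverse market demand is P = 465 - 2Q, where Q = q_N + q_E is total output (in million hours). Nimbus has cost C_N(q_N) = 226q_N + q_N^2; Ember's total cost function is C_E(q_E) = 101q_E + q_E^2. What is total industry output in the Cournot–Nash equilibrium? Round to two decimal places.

Nimbus's profit: π_N = (465 - 2Q)q_N - (226q_N + q_N²). Setting ∂π_N/∂q_N = 0: 239 - 6q_N - 2(q_E) = 0.
Ember's first-order condition: 364 - 6q_E - 2(q_N) = 0.
So q_N = (239 - 2q_E)/6 and q_E = (364 - 2q_N)/6.
Substituting one into the other gives q_N = 353/16 and q_E = 853/16.
Total output Q = 353/16 + 853/16 = 603/8.

75.38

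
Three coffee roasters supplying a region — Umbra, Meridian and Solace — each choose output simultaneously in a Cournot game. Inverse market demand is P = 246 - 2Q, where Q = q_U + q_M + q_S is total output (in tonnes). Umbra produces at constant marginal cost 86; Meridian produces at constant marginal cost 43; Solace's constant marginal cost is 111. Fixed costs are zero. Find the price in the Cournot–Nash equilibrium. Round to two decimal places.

Umbra's profit: π_U = (246 - 2Q)q_U - (86q_U). Setting ∂π_U/∂q_U = 0: 160 - 4q_U - 2(q_M + q_S) = 0.
Meridian's first-order condition: 203 - 4q_M - 2(q_U + q_S) = 0.
Solace's profit: π_S = (246 - 2Q)q_S - (111q_S). Setting ∂π_S/∂q_S = 0: 135 - 4q_S - 2(q_U + q_M) = 0.
Summing all 3 equations gives 498 − 8Q = 0, hence Q = 249/4.
Back-substituting: q_U = (160 − 249/2)/2 = 71/4, q_M = (203 − 249/2)/2 = 157/4, q_S = (135 − 249/2)/2 = 21/4.
Total output Q = 249/4, so price P = 246 - 2·(249/4) = 243/2.

121.50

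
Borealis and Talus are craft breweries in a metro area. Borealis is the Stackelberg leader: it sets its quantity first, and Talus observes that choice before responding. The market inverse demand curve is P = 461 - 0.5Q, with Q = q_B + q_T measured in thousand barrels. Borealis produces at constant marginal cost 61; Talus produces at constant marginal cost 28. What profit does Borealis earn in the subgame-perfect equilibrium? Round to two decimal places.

33672.25

The follower Talus best-responds to any q_B: π_T = (461 - 0.5Q)q_T - 28q_T.
Follower FOC: 433 - (1/2)q_B - q_T = 0, so q_T(q_B) = (433 - (1/2)q_B).
The leader anticipates this reaction. Substituting into P = 461 - 0.5Q gives P = 489/2 - (1/4)q_B, so π_B = (489/2 - (1/4)q_B)q_B - 61q_B.
Leader FOC: 367/2 - (1/2)q_B = 0, so q_B = 367.
Then q_T = (433 - (1/2)·367) = 499/2.
Price P = 461 - (1/2)·(1233/2) = 611/4.
Borealis's profit: (611/4 - 61)·367 = 33672.2500.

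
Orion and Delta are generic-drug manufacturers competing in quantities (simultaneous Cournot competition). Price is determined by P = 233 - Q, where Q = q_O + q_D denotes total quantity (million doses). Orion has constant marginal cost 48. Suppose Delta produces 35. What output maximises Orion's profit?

With the rival's output fixed at 35, Orion's profit is π_O = (233 - 35 - q_O)q_O - (48q_O) = (198 - q_O)q_O - (48q_O).
∂π_O/∂q_O = 150 - 2q_O = 0, so q_O = 75.

75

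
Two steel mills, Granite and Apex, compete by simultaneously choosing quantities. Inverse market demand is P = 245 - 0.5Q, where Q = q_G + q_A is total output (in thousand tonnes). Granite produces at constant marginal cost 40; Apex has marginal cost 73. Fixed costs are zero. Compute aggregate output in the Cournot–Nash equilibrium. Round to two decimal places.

Granite's profit: π_G = (245 - 0.5Q)q_G - (40q_G). Setting ∂π_G/∂q_G = 0: 205 - q_G - (1/2)(q_A) = 0.
Apex's profit: π_A = (245 - 0.5Q)q_A - (73q_A). Setting ∂π_A/∂q_A = 0: 172 - q_A - (1/2)(q_G) = 0.
Best responses: q_G = (205 - (1/2)q_A), q_A = (172 - (1/2)q_G).
Substituting one into the other gives q_G = 476/3 and q_A = 278/3.
Total output Q = 476/3 + 278/3 = 754/3.

251.33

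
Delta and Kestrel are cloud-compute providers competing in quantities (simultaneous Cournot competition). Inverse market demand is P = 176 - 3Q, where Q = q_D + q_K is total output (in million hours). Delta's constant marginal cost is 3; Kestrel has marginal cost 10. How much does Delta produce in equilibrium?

20

Delta's profit: π_D = (176 - 3Q)q_D - (3q_D). Setting ∂π_D/∂q_D = 0: 173 - 6q_D - 3(q_K) = 0.
Kestrel's first-order condition: 166 - 6q_K - 3(q_D) = 0.
So q_D = (173 - 3q_K)/6 and q_K = (166 - 3q_D)/6.
Solving the pair: q_D = 20, q_K = 53/3.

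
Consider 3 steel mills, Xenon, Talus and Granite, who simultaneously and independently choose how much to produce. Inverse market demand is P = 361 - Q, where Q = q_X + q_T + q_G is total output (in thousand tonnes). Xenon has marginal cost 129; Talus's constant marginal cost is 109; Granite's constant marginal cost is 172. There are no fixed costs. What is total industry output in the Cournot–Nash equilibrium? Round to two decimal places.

168.25

Xenon's profit: π_X = (361 - Q)q_X - (129q_X). Setting ∂π_X/∂q_X = 0: 232 - 2q_X - (q_T + q_G) = 0.
Talus's first-order condition: 252 - 2q_T - (q_X + q_G) = 0.
Granite's profit: π_G = (361 - Q)q_G - (172q_G). Setting ∂π_G/∂q_G = 0: 189 - 2q_G - (q_X + q_T) = 0.
Adding the 3 conditions: 673 − 2Q − 2Q = 0, i.e. Q = 673/4.
Back-substituting: q_X = (232 − 673/4) = 255/4, q_T = (252 − 673/4) = 335/4, q_G = (189 − 673/4) = 83/4.
Total output Q = 255/4 + 335/4 + 83/4 = 673/4.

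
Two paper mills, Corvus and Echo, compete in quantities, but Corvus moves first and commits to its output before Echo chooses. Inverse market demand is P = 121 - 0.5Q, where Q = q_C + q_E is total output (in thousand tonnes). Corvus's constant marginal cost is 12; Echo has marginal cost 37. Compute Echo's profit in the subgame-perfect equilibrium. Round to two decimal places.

Solve by backward induction. Given q_C, the follower Echo maximises π_E = (121 - (1/2)q_C - (1/2)q_E)q_E - 37q_E.
Setting the follower's marginal profit to zero, 84 - (1/2)q_C - q_E = 0, i.e. q_E = (84 - (1/2)q_C).
The leader anticipates this reaction. Substituting into P = 121 - 0.5Q gives P = 79 - (1/4)q_C, so π_C = (79 - (1/4)q_C)q_C - 12q_C.
The leader's first-order condition 67 - (1/2)q_C = 0 yields q_C = 134.
Then q_E = (84 - (1/2)·134) = 17.
Price P = 121 - (1/2)·151 = 91/2.
Echo's profit: (91/2 - 37)·17 = 289/2.

144.50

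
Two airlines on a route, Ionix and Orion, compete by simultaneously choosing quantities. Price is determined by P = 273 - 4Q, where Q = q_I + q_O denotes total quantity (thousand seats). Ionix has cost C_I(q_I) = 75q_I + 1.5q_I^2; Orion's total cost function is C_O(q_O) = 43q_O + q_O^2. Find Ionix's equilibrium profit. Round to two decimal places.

Ionix's profit: π_I = (273 - 4Q)q_I - (75q_I + (3/2)q_I²). Setting ∂π_I/∂q_I = 0: 198 - 11q_I - 4(q_O) = 0.
Orion's profit: π_O = (273 - 4Q)q_O - (43q_O + q_O²). Setting ∂π_O/∂q_O = 0: 230 - 10q_O - 4(q_I) = 0.
Best responses: q_I = (198 - 4q_O)/11, q_O = (230 - 4q_I)/10.
Solving the pair: q_I = 530/47, q_O = 869/47.
Price P = 273 - 4·(1399/47) = 153.9362.
Ionix's profit: 153.9362·(530/47) - 75·(530/47) - (3/2)(530/47)² = 699.3889.

699.39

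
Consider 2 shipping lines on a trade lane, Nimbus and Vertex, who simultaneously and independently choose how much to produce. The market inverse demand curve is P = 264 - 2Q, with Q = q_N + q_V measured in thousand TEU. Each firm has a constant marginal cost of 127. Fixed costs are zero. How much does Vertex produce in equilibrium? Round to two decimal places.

22.83

Each firm earns π_i = (264 - 2Q)q_i - 127q_i.
First-order condition (treating rivals' output as given): 137 - 4q_i - 2q_j = 0.
With identical firms every q_j equals q_i, so q_j = q_i and 137 = 6q_i, giving q_i = 137/6.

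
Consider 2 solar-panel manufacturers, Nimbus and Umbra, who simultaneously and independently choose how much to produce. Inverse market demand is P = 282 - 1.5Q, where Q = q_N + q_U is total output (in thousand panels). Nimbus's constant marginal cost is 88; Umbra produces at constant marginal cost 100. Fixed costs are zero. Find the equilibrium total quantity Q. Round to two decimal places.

Nimbus's profit: π_N = (282 - 1.5Q)q_N - (88q_N). Setting ∂π_N/∂q_N = 0: 194 - 3q_N - (3/2)(q_U) = 0.
Umbra's profit: π_U = (282 - 1.5Q)q_U - (100q_U). Setting ∂π_U/∂q_U = 0: 182 - 3q_U - (3/2)(q_N) = 0.
Best responses: q_N = (194 - (3/2)q_U)/3, q_U = (182 - (3/2)q_N)/3.
Substituting one into the other gives q_N = 412/9 and q_U = 340/9.
Total output Q = 412/9 + 340/9 = 752/9.

83.56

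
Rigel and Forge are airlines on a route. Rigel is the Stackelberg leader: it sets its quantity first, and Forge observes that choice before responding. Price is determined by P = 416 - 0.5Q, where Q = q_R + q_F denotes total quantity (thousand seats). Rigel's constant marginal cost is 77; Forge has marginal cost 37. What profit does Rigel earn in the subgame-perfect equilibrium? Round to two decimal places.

22350.25

Solve by backward induction. Given q_R, the follower Forge maximises π_F = (416 - (1/2)q_R - (1/2)q_F)q_F - 37q_F.
Setting the follower's marginal profit to zero, 379 - (1/2)q_R - q_F = 0, i.e. q_F = (379 - (1/2)q_R).
Rigel substitutes q_F(q_R) into its own profit: π_R = q_R(416 - (1/2)q_R - (379 - (1/2)q_R)/2) - 77q_R = (453/2 - (1/4)q_R)q_R - 77q_R.
Leader FOC: 299/2 - (1/2)q_R = 0, so q_R = 299.
Then q_F = (379 - (1/2)·299) = 459/2.
Price P = 416 - (1/2)·(1057/2) = 607/4.
Rigel's profit: (607/4 - 77)·299 = 22350.2500.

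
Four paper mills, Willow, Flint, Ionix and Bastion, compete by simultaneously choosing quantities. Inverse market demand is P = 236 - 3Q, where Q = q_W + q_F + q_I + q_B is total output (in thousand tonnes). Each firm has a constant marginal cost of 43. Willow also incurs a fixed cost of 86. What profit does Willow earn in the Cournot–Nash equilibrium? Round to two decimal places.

Each firm earns π_i = (236 - 3Q)q_i - 43q_i.
Setting ∂π_i/∂q_i = 0 with rivals' quantities fixed: 193 - 6q_i - 3·Σ_{j≠i} q_j = 0.
With identical firms every q_j equals q_i, so Σ_{j≠i} q_j = 3q_i and 193 = 15q_i, giving q_i = 193/15.
Price P = 236 - 3·(772/15) = 408/5.
Willow's profit: (408/5 - 43)·(193/15) - 86 = 410.6533.

410.65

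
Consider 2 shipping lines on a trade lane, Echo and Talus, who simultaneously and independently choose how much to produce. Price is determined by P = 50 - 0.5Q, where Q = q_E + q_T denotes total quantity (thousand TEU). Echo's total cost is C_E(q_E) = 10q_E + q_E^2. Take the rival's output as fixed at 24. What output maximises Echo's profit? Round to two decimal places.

9.33

With the rival's output fixed at 24, Echo's profit is π_E = (50 - (1/2)·24 - (1/2)q_E)q_E - (10q_E + q_E²) = (38 - (1/2)q_E)q_E - (10q_E + q_E²).
∂π_E/∂q_E = 28 - 3q_E = 0, so q_E = 28/3.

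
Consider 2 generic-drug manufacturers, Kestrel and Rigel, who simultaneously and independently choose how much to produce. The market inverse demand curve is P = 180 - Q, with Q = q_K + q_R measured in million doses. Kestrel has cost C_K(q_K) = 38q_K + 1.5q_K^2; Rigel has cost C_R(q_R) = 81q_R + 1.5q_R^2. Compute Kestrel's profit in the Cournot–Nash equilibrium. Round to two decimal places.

1620.32

Kestrel's profit: π_K = (180 - Q)q_K - (38q_K + (3/2)q_K²). Setting ∂π_K/∂q_K = 0: 142 - 5q_K - (q_R) = 0.
Rigel's profit: π_R = (180 - Q)q_R - (81q_R + (3/2)q_R²). Setting ∂π_R/∂q_R = 0: 99 - 5q_R - (q_K) = 0.
Rearranging gives the reaction functions q_K = (142 - q_R)/5 and q_R = (99 - q_K)/5.
Solving the pair: q_K = 611/24, q_R = 353/24.
Price P = 180 - 241/6 = 839/6.
Kestrel's profit: (839/6)·(611/24) - 38·(611/24) - (3/2)(611/24)² = 1620.3168.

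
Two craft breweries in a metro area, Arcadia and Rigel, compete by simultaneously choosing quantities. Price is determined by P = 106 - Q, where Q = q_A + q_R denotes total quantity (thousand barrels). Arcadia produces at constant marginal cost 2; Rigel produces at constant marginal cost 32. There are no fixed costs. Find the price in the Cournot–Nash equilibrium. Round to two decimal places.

46.67

Arcadia's profit: π_A = (106 - Q)q_A - (2q_A). Setting ∂π_A/∂q_A = 0: 104 - 2q_A - (q_R) = 0.
Rigel's profit: π_R = (106 - Q)q_R - (32q_R). Setting ∂π_R/∂q_R = 0: 74 - 2q_R - (q_A) = 0.
So q_A = (104 - q_R)/2 and q_R = (74 - q_A)/2.
Solving the pair: q_A = 134/3, q_R = 44/3.
Total output Q = 178/3, so price P = 106 - 178/3 = 140/3.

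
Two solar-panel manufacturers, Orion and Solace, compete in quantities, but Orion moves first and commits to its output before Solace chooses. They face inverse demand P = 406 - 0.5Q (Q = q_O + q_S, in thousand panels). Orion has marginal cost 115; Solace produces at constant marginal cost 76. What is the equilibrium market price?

Solve by backward induction. Given q_O, the follower Solace maximises π_S = (406 - (1/2)q_O - (1/2)q_S)q_S - 76q_S.
∂π_S/∂q_S = 330 - (1/2)q_O - q_S = 0 gives the reaction function q_S = (330 - (1/2)q_O).
The leader anticipates this reaction. Substituting into P = 406 - 0.5Q gives P = 241 - (1/4)q_O, so π_O = (241 - (1/4)q_O)q_O - 115q_O.
The leader's first-order condition 126 - (1/2)q_O = 0 yields q_O = 252.
Then q_S = (330 - (1/2)·252) = 204.
Total output Q = 456, so price P = 406 - (1/2)·456 = 178.

178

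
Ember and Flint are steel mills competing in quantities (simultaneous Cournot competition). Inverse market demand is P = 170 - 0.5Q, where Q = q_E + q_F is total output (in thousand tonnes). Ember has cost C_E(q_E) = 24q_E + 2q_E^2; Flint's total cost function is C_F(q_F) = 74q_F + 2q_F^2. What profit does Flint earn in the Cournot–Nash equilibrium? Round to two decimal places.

Ember's profit: π_E = (170 - 0.5Q)q_E - (24q_E + 2q_E²). Setting ∂π_E/∂q_E = 0: 146 - 5q_E - (1/2)(q_F) = 0.
Flint's profit: π_F = (170 - 0.5Q)q_F - (74q_F + 2q_F²). Setting ∂π_F/∂q_F = 0: 96 - 5q_F - (1/2)(q_E) = 0.
So q_E = (146 - (1/2)q_F)/5 and q_F = (96 - (1/2)q_E)/5.
Solving the pair: q_E = 248/9, q_F = 148/9.
Price P = 170 - (1/2)·44 = 148.
Flint's profit: 148·(148/9) - 74·(148/9) - 2(148/9)² = 676.0494.

676.05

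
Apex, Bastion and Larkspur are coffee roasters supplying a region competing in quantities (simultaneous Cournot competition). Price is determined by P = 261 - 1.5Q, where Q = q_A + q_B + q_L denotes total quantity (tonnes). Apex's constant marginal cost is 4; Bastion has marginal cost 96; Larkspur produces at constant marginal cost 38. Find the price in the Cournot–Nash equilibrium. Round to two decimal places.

99.75

Apex's profit: π_A = (261 - 1.5Q)q_A - (4q_A). Setting ∂π_A/∂q_A = 0: 257 - 3q_A - (3/2)(q_B + q_L) = 0.
Bastion's profit: π_B = (261 - 1.5Q)q_B - (96q_B). Setting ∂π_B/∂q_B = 0: 165 - 3q_B - (3/2)(q_A + q_L) = 0.
Larkspur's profit: π_L = (261 - 1.5Q)q_L - (38q_L). Setting ∂π_L/∂q_L = 0: 223 - 3q_L - (3/2)(q_A + q_B) = 0.
Adding the 3 conditions: 645 − 3Q − 3Q = 0, i.e. Q = 215/2.
Back-substituting: q_A = (257 − 645/4)/(3/2) = 383/6, q_B = (165 − 645/4)/(3/2) = 5/2, q_L = (223 − 645/4)/(3/2) = 247/6.
Total output Q = 215/2, so price P = 261 - (3/2)·(215/2) = 399/4.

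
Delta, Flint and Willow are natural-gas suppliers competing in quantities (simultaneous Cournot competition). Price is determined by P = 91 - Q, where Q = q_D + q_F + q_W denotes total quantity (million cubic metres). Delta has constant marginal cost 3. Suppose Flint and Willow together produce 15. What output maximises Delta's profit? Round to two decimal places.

With rivals' combined output fixed at 15, Delta's profit is π_D = (91 - 15 - q_D)q_D - (3q_D) = (76 - q_D)q_D - (3q_D).
∂π_D/∂q_D = 73 - 2q_D = 0, so q_D = 73/2.

36.50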